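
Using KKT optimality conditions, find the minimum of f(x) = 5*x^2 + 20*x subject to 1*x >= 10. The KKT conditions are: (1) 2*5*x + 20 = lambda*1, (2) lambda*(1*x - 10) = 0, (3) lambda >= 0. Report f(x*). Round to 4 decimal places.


Step 1: Try lambda = 0 (constraint inactive).
x_unc = -20/(2*5) = -2.0
Check: 1*-2.0 = -2.0 < 10 -- violated!
Step 2: Constraint must be active: 1*x = 10
x* = 10/1 = 10.0
lambda = (2*5*10.0 + 20)/1 = 120.0
Step 3: Compute optimal value.
f(x*) = 5*10.0^2 + 20*10.0 = 700.0


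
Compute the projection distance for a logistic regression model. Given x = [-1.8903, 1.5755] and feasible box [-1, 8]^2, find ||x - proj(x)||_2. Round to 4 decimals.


Project each component onto [-1, 8].
clip(-1.8903) = -1.0, clip(1.5755) = 1.5755
Projection = [-1.0, 1.5755]
Squared diffs: [0.7926, 0.0]
Distance = sqrt(0.7926) = 0.8903


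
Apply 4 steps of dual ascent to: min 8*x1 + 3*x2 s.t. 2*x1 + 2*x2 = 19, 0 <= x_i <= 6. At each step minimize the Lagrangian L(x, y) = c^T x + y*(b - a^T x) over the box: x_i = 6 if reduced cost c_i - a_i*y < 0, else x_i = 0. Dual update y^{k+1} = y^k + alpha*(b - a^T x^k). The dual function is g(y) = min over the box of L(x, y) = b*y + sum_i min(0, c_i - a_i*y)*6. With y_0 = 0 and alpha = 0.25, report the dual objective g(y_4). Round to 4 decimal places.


Dual ascent for LP: min 8*x1 + 3*x2, 2*x1 + 2*x2 = 19, 0 <= x_i <= 6
Step 1: y^k = 0.0, reduced costs: (8.0, 3.0)
  x^k = (0.0, 0.0), subgradient = b - a^T x = 19.0
  y^{k+1} = 0.0 + 0.25*19.0 = 4.75
Step 2: y^k = 4.75, reduced costs: (-1.5, -6.5)
  x^k = (6.0, 6.0), subgradient = b - a^T x = -5.0
  y^{k+1} = 4.75 + 0.25*-5.0 = 3.5
Step 3: y^k = 3.5, reduced costs: (1.0, -4.0)
  x^k = (0.0, 6.0), subgradient = b - a^T x = 7.0
  y^{k+1} = 3.5 + 0.25*7.0 = 5.25
Step 4: y^k = 5.25, reduced costs: (-2.5, -7.5)
  x^k = (6.0, 6.0), subgradient = b - a^T x = -5.0
  y^{k+1} = 5.25 + 0.25*-5.0 = 4.0
Dual objective at y_4 = 4.0: reduced costs (0.0, -5.0), box minimizer x = (0.0, 6.0)
g(y_4) = b*y + (c1 - a1*y)*x1 + (c2 - a2*y)*x2 = 19*4.0 + 0.0*0.0 + (-5.0)*6.0 = 76.0 + 0.0 - 30.0 = 46.0


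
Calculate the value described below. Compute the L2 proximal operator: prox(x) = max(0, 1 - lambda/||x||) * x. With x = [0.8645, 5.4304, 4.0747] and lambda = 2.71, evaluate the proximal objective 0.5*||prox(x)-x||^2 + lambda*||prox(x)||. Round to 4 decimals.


Step 1: Compute ||x||.
||x|| = 6.844
Step 2: Compute scaling factor.
scale = max(0, 1 - 2.71/6.844) = 0.604
Step 3: prox(x) = [0.5222, 3.2801, 2.4612]
||prox(x)|| = 4.134
Step 4: Proximal objective.
0.5*||prox-x||^2 = 3.6721
lambda*||prox|| = 11.2031
Total = 14.8751


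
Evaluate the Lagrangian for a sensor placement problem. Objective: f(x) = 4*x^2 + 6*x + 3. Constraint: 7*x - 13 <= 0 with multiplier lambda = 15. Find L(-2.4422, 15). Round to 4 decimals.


Step 1: Evaluate f(x).
f(-2.4422) = 4*(-2.4422)^2 + 6*(-2.4422) + 3 = 12.2042
Step 2: Evaluate g(x).
g(-2.4422) = 7*-2.4422 - 13 = -30.0954
Step 3: Compute Lagrangian.
L = 12.2042 + 15*-30.0954 = -439.2268


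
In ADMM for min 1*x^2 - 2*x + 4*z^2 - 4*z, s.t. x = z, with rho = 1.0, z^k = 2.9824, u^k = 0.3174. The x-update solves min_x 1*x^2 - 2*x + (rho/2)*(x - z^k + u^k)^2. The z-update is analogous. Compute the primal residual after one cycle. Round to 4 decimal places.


ADMM iteration with rho = 1.0, z^k = 2.9824, u^k = 0.3174
Step 1: x-update.
Minimize 1*x^2 - 2*x + (1.0/2)*(x - 2.9824 + 0.3174)^2
FOC: (2*1 + 1.0)*x = 2 + 1.0*(2.9824 - 0.3174)
x^{k+1} = 1.555
Step 2: z-update.
Minimize 4*z^2 - 4*z + (1.0/2)*(1.555 - z + 0.3174)^2
FOC: (2*4 + 1.0)*z = 4 + 1.0*(1.555 + 0.3174)
z^{k+1} = 0.6525
Step 3: u-update.
u^{k+1} = 0.3174 + 1.555 - 0.6525 = 1.2199
Step 4: Primal residual = |1.555 - 0.6525| = 0.9025


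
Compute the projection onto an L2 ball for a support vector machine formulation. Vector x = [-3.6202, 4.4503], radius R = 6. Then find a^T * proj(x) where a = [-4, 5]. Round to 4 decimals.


Step 1: Compute ||x|| (intermediates to 6 decimals).
||x|| = sqrt((-3.6202)^2 + 4.4503^2) = 5.736813
Step 2: Project.
Since ||x|| <= R, proj = x (no scaling needed).
proj(x) = [-3.6202, 4.4503]
Step 3: Dot product.
a^T * proj(x) = -4*(-3.6202) + 5*4.4503 = 36.7323


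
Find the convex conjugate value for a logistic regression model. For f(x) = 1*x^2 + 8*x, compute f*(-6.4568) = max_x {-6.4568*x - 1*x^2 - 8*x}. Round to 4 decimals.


f*(y) = sup_x {y*x - a*x^2 - b*x} = sup_x {(y-b)*x - a*x^2}
FOC: (y - b) - 2a*x = 0 => x* = (y - b)/(2a)
x* = (-6.4568 - 8)/(2*1) = -7.2284
f*(-6.4568) = (y-b)^2/(4a) = (-6.4568 - 8)^2/(4*1)
= 208.9991/4 = 52.2498


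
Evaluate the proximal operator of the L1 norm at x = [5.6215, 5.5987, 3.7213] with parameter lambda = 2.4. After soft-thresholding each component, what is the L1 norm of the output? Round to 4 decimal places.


Soft-thresholding with lambda = 2.4:
prox(5.6215) = sign(5.6215)*max(|5.6215| - 2.4, 0) = 3.2215
prox(5.5987) = sign(5.5987)*max(|5.5987| - 2.4, 0) = 3.1987
prox(3.7213) = sign(3.7213)*max(|3.7213| - 2.4, 0) = 1.3213
prox(x) = [3.2215, 3.1987, 1.3213]
||prox(x)||_1 = 3.2215 + 3.1987 + 1.3213 = 7.7415


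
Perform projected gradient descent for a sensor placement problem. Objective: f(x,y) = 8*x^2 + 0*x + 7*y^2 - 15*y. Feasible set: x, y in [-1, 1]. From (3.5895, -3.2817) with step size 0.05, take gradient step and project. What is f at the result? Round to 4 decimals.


Step 1: Compute gradient at (3.5895, -3.2817).
grad_x = 2*8*3.5895 + 0 = 57.432
grad_y = 2*7*-3.2817 - 15 = -60.9438
Step 2: Gradient step.
x_raw = 3.5895 - 0.05*57.432 = 0.7179
y_raw = -3.2817 - 0.05*-60.9438 = -0.2345
Step 3: Project onto [-1, 1].
x_proj = clip(0.7179) = 0.7179
y_proj = clip(-0.2345) = -0.2345
Step 4: Evaluate f.
f(0.7179, -0.2345) = 8.0257


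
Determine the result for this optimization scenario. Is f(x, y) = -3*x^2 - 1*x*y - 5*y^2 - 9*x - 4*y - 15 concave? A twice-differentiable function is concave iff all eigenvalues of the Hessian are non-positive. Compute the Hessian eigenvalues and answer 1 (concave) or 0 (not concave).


The Hessian of f(x,y) = -3*x^2 - 1*x*y - 5*y^2 - 9*x - 4*y - 15 is:
H = [[-6, -1], [-1, -10]]
Trace = -6 - 10 = -16
Determinant = -6*-10 - (-1)^2 = 59
Discriminant = (-16)^2 - 4*59 = 20.0
Eigenvalues: lambda_1 = -10.2361, lambda_2 = -5.7639
The function is concave.

1


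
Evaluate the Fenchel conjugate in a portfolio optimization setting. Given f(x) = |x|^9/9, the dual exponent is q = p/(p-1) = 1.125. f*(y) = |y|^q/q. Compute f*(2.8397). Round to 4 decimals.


The conjugate exponent q satisfies 1/p + 1/q = 1.
p = 9, so q = 9/(9 - 1) = 1.125
|y|^q = 2.8397^1.125 = 3.2354
f*(2.8397) = 3.2354 / 1.125 = 2.8759


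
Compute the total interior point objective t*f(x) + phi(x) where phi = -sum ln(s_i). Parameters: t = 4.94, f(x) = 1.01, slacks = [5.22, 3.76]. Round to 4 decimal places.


Step 1: Compute log-barrier.
ln values: [1.6525, 1.3244]
phi = -(1.6525 + 1.3244) = -2.9769
Step 2: Compute augmented objective.
t*f(x) = 4.94*1.01 = 4.9894
Total = 4.9894 - 2.9769 = 2.0125


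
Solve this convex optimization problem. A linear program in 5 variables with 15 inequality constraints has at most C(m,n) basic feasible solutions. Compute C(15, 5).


Each vertex corresponds to some choice of n active constraints out of m, so the number of vertices is at most C(m, n) = m! / (n!(m-n)!).
m = 15, n = 5
Numerator: 15 * 14 * 13 * 12 * 11
Denominator: 5! = 120
C(15, 5) = 3003


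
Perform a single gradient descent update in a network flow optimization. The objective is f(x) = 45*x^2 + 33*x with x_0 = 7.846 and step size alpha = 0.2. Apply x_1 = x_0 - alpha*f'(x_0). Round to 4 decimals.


We compute the gradient at x_0 and apply the update.
f'(x) = 90*x + 33
f'(7.846) = 90*7.846 + 33 = 739.14
x_1 = 7.846 - 0.2*739.14 = -139.982


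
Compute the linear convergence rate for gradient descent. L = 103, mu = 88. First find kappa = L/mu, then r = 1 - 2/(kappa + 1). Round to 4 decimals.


Step 1: Compute the condition number.
kappa = L/mu = 103/88 = 1.1705
Step 2: Compute the convergence rate.
r = 1 - 2/(kappa + 1) = 1 - 2*mu/(L + mu) = (L - mu)/(L + mu) = 15/191 = 0.0785


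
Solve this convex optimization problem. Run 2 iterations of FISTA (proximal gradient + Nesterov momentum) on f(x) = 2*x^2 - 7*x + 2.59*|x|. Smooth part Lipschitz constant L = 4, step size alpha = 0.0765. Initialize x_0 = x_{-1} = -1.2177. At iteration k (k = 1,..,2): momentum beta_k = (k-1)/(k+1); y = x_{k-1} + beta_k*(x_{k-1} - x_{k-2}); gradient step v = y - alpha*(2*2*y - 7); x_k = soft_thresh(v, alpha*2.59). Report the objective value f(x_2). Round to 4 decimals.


FISTA on f(x) = 2*x^2 - 7*x + 2.59*|x|
L = 4, alpha = 0.0765
Iteration 1: beta = 0.0, y = -1.2177 + 0.0*(-1.2177 + 1.2177) = -1.2177
  grad(y) = -11.8708, v = y - alpha*grad = -0.3096
  prox(v) = soft_thresh(-0.3096, 0.1981) = -0.1114
Iteration 2: beta = 0.3333, y = -0.1114 + 0.3333*(-0.1114 + 1.2177) = 0.2573
  grad(y) = -5.9708, v = y - alpha*grad = 0.7141
  prox(v) = soft_thresh(0.7141, 0.1981) = 0.5159
f(x_2) = 2*0.5159^2 - 7*0.5159 + 2.59*|0.5159| = -1.7429


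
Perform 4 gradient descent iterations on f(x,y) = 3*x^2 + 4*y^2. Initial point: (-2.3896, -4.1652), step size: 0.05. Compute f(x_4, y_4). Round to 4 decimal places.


Gradient descent on f(x,y) = 3*x^2 + 4*y^2.
Starting point: (-2.3896, -4.1652), alpha = 0.05
Step 1: grad_x = 2*3*-2.3896 = -14.3376, grad_y = 2*4*-4.1652 = -33.3216
  x_1 = -2.3896 - 0.05*-14.3376 = -1.6727
  y_1 = -4.1652 - 0.05*-33.3216 = -2.4991
Step 2: grad_x = 2*3*-1.6727 = -10.0363, grad_y = 2*4*-2.4991 = -19.993
  x_2 = -1.6727 - 0.05*-10.0363 = -1.1709
  y_2 = -2.4991 - 0.05*-19.993 = -1.4995
Step 3: grad_x = 2*3*-1.1709 = -7.0254, grad_y = 2*4*-1.4995 = -11.9958
  x_3 = -1.1709 - 0.05*-7.0254 = -0.8196
  y_3 = -1.4995 - 0.05*-11.9958 = -0.8997
Step 4: grad_x = 2*3*-0.8196 = -4.9178, grad_y = 2*4*-0.8997 = -7.1975
  x_4 = -0.8196 - 0.05*-4.9178 = -0.5737
  y_4 = -0.8997 - 0.05*-7.1975 = -0.5398
f(-0.5737, -0.5398) = 3*(-0.5737)^2 + 4*(-0.5398)^2 = 2.1531


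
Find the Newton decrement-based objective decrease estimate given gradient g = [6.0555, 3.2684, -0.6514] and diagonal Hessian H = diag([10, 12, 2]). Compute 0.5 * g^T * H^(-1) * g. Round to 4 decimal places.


Step 1: H is diagonal, so H^(-1) * g = [0.6056, 0.2724, -0.3257].
Step 2: g^T H^(-1) g = sum_i g_i^2 / H_ii
  = (6.0555)^2/10 + (3.2684)^2/12 + (-0.6514)^2/2
  = 3.6669 + 0.8902 + 0.2122 = 4.7693
Step 3: Objective decrease = 0.5 * g^T H^(-1) g = 2.3846


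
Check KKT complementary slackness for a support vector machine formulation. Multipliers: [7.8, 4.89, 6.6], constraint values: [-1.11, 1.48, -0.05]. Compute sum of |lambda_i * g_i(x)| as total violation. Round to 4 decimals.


KKT complementary slackness check:
lambda_1 * g_1 = 7.8 * -1.11 = -8.658
lambda_2 * g_2 = 4.89 * 1.48 = 7.2372
lambda_3 * g_3 = 6.6 * -0.05 = -0.33
Total violation = 8.658 + 7.2372 + 0.33 = 16.2252


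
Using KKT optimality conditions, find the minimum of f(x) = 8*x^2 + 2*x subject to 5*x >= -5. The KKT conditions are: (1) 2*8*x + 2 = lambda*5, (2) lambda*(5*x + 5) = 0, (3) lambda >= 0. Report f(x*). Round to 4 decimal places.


Step 1: Try lambda = 0 (constraint inactive).
Stationarity: 2*8*x + 2 = 0
x* = -2/(2*8) = -0.125
Check constraint: 5*-0.125 = -0.625 >= -5 -- satisfied.
Step 2: Compute optimal value.
f(x*) = 8*(-0.125)^2 + 2*(-0.125) = -0.125


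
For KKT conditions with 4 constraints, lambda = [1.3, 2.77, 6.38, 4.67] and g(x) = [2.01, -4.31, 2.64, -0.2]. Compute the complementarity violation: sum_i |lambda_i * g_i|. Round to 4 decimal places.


KKT complementary slackness check:
lambda_1 * g_1 = 1.3 * 2.01 = 2.613
lambda_2 * g_2 = 2.77 * -4.31 = -11.9387
lambda_3 * g_3 = 6.38 * 2.64 = 16.8432
lambda_4 * g_4 = 4.67 * -0.2 = -0.934
Total violation = 2.613 + 11.9387 + 16.8432 + 0.934 = 32.3289


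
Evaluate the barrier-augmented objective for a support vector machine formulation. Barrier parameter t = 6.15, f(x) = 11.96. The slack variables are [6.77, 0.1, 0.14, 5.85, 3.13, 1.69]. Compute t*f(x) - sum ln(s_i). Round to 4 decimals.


Step 1: Compute log-barrier.
ln values: [1.9125, -2.3026, -1.9661, 1.7664, 1.141, 0.5247]
phi = -(1.9125 - 2.3026 - 1.9661 + 1.7664 + 1.141 + 0.5247) = -1.076
Step 2: Compute augmented objective.
t*f(x) = 6.15*11.96 = 73.554
Total = 73.554 - 1.076 = 72.478


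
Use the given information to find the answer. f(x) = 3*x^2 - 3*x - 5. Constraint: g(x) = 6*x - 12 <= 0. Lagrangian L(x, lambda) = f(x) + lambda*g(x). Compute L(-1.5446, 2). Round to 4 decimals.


Step 1: Evaluate f(x).
f(-1.5446) = 3*(-1.5446)^2 - 3*(-1.5446) - 5 = 6.7912
Step 2: Evaluate g(x).
g(-1.5446) = 6*-1.5446 - 12 = -21.2676
Step 3: Compute Lagrangian.
L = 6.7912 + 2*-21.2676 = -35.744


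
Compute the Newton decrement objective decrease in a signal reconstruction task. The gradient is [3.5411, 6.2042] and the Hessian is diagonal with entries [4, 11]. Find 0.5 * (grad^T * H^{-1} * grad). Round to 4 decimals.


Step 1: H is diagonal, so H^(-1) * g = [0.8853, 0.564].
Step 2: g^T H^(-1) g = sum_i g_i^2 / H_ii
  = (3.5411)^2/4 + (6.2042)^2/11
  = 3.1348 + 3.4993 = 6.6341
Step 3: Objective decrease = 0.5 * g^T H^(-1) g = 3.3171


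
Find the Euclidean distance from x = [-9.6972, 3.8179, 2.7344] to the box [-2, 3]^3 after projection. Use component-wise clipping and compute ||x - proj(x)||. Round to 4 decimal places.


Project each component onto [-2, 3].
clip(-9.6972) = -2.0, clip(3.8179) = 3.0, clip(2.7344) = 2.7344
Projection = [-2.0, 3.0, 2.7344]
Squared diffs: [59.2469, 0.669, 0.0]
Distance = sqrt(59.9159) = 7.7405


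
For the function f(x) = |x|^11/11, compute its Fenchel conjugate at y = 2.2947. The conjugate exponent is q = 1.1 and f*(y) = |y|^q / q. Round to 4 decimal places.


The conjugate exponent q satisfies 1/p + 1/q = 1.
p = 11, so q = 11/(11 - 1) = 1.1
|y|^q = 2.2947^1.1 = 2.4934
f*(2.2947) = 2.4934 / 1.1 = 2.2668


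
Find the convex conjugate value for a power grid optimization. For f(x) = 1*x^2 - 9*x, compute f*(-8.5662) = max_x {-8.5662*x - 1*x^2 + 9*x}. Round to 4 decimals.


f*(y) = sup_x {y*x - a*x^2 - b*x} = sup_x {(y-b)*x - a*x^2}
FOC: (y - b) - 2a*x = 0 => x* = (y - b)/(2a)
x* = (-8.5662 + 9)/(2*1) = 0.2169
f*(-8.5662) = (y-b)^2/(4a) = (-8.5662 + 9)^2/(4*1)
= 0.1882/4 = 0.047


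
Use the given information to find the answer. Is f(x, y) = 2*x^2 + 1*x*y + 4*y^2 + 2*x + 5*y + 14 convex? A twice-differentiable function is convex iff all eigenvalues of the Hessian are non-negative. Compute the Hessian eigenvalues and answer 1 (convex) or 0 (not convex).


The Hessian of f(x,y) = 2*x^2 + 1*x*y + 4*y^2 + 2*x + 5*y + 14 is:
H = [[4, 1], [1, 8]]
Trace = 4 + 8 = 12
Determinant = 4*8 - (1)^2 = 31
Discriminant = (12)^2 - 4*31 = 20.0
Eigenvalues: lambda_1 = 3.7639, lambda_2 = 8.2361
The function is convex.

1


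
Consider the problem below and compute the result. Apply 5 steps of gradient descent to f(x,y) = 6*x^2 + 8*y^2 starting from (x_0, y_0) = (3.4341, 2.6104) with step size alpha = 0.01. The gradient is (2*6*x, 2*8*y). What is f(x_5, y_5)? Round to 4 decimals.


Gradient descent on f(x,y) = 6*x^2 + 8*y^2.
Starting point: (3.4341, 2.6104), alpha = 0.01
Step 1: grad_x = 2*6*3.4341 = 41.2092, grad_y = 2*8*2.6104 = 41.7664
  x_1 = 3.4341 - 0.01*41.2092 = 3.022
  y_1 = 2.6104 - 0.01*41.7664 = 2.1927
Step 2: grad_x = 2*6*3.022 = 36.2641, grad_y = 2*8*2.1927 = 35.0838
  x_2 = 3.022 - 0.01*36.2641 = 2.6594
  y_2 = 2.1927 - 0.01*35.0838 = 1.8419
Step 3: grad_x = 2*6*2.6594 = 31.9124, grad_y = 2*8*1.8419 = 29.4704
  x_3 = 2.6594 - 0.01*31.9124 = 2.3402
  y_3 = 1.8419 - 0.01*29.4704 = 1.5472
Step 4: grad_x = 2*6*2.3402 = 28.0829, grad_y = 2*8*1.5472 = 24.7551
  x_4 = 2.3402 - 0.01*28.0829 = 2.0594
  y_4 = 1.5472 - 0.01*24.7551 = 1.2996
Step 5: grad_x = 2*6*2.0594 = 24.713, grad_y = 2*8*1.2996 = 20.7943
  x_5 = 2.0594 - 0.01*24.713 = 1.8123
  y_5 = 1.2996 - 0.01*20.7943 = 1.0917
f(1.8123, 1.0917) = 6*1.8123^2 + 8*1.0917^2 = 29.2407


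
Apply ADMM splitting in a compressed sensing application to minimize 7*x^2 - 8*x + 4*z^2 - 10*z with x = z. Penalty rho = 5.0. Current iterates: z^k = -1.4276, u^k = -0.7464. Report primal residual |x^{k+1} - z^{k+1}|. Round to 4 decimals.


ADMM iteration with rho = 5.0, z^k = -1.4276, u^k = -0.7464
Step 1: x-update.
Minimize 7*x^2 - 8*x + (5.0/2)*(x + 1.4276 - 0.7464)^2
FOC: (2*7 + 5.0)*x = 8 + 5.0*(-1.4276 + 0.7464)
x^{k+1} = 0.2418
Step 2: z-update.
Minimize 4*z^2 - 10*z + (5.0/2)*(0.2418 - z - 0.7464)^2
FOC: (2*4 + 5.0)*z = 10 + 5.0*(0.2418 - 0.7464)
z^{k+1} = 0.5751
Step 3: u-update.
u^{k+1} = -0.7464 + 0.2418 - 0.5751 = -1.0798
Step 4: Primal residual = |0.2418 - 0.5751| = 0.3334


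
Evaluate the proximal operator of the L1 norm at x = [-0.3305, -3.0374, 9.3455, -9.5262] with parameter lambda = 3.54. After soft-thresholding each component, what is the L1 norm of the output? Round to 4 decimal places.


Soft-thresholding with lambda = 3.54:
prox(-0.3305) = sign(-0.3305)*max(|-0.3305| - 3.54, 0) = 0.0
prox(-3.0374) = sign(-3.0374)*max(|-3.0374| - 3.54, 0) = 0.0
prox(9.3455) = sign(9.3455)*max(|9.3455| - 3.54, 0) = 5.8055
prox(-9.5262) = sign(-9.5262)*max(|-9.5262| - 3.54, 0) = -5.9862
prox(x) = [0.0, 0.0, 5.8055, -5.9862]
||prox(x)||_1 = 0.0 + 0.0 + 5.8055 + 5.9862 = 11.7917


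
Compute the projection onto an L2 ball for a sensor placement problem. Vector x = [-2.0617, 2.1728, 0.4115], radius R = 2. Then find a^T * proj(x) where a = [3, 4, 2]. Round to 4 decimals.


Step 1: Compute ||x|| (intermediates to 6 decimals).
||x|| = sqrt((-2.0617)^2 + 2.1728^2 + 0.4115^2) = 3.023409
Step 2: Project.
Since ||x|| > R, scale = R/||x|| = 2/3.023409 = 0.661505, proj(x) = scale * x
proj(x) = [-1.363825, 1.437318, 0.272209]
Step 3: Dot product.
a^T * proj(x) = 3*(-1.363825) + 4*1.437318 + 2*0.272209 = 2.2022


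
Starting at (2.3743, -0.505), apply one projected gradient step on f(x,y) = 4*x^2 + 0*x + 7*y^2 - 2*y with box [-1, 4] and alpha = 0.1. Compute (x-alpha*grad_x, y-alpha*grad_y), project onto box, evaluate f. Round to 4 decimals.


Step 1: Compute gradient at (2.3743, -0.505).
grad_x = 2*4*2.3743 + 0 = 18.9944
grad_y = 2*7*-0.505 - 2 = -9.07
Step 2: Gradient step.
x_raw = 2.3743 - 0.1*18.9944 = 0.4749
y_raw = -0.505 - 0.1*-9.07 = 0.402
Step 3: Project onto [-1, 4].
x_proj = clip(0.4749) = 0.4749
y_proj = clip(0.402) = 0.402
Step 4: Evaluate f.
f(0.4749, 0.402) = 1.2292


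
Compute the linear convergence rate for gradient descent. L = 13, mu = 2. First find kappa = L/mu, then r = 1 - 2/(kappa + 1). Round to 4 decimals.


Step 1: Compute the condition number.
kappa = L/mu = 13/2 = 6.5
Step 2: Compute the convergence rate.
r = 1 - 2/(kappa + 1) = 1 - 2*mu/(L + mu) = (L - mu)/(L + mu) = 11/15 = 0.7333


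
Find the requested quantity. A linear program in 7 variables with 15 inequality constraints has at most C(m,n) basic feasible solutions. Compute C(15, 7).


Each vertex corresponds to some choice of n active constraints out of m, so the number of vertices is at most C(m, n) = m! / (n!(m-n)!).
m = 15, n = 7
Numerator: 15 * 14 * 13 * 12 * 11 * 10 * 9
Denominator: 7! = 5040
C(15, 7) = 6435


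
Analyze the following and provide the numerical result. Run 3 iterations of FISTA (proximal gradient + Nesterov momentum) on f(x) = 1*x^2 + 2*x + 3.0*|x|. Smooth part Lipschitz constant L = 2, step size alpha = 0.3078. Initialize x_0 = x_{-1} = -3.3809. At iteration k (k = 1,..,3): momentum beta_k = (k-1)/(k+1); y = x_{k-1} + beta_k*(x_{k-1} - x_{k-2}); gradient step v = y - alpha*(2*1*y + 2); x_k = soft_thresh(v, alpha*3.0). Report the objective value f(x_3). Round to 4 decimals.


FISTA on f(x) = 1*x^2 + 2*x + 3.0*|x|
L = 2, alpha = 0.3078
Iteration 1: beta = 0.0, y = -3.3809 + 0.0*(-3.3809 + 3.3809) = -3.3809
  grad(y) = -4.7618, v = y - alpha*grad = -1.9152
  prox(v) = soft_thresh(-1.9152, 0.9234) = -0.9918
Iteration 2: beta = 0.3333, y = -0.9918 + 0.3333*(-0.9918 + 3.3809) = -0.1955
  grad(y) = 1.6091, v = y - alpha*grad = -0.6907
  prox(v) = soft_thresh(-0.6907, 0.9234) = 0.0
Iteration 3: beta = 0.5, y = 0.0 + 0.5*(0.0 + 0.9918) = 0.4959
  grad(y) = 2.9918, v = y - alpha*grad = -0.425
  prox(v) = soft_thresh(-0.425, 0.9234) = 0.0
f(x_3) = 1*0.0^2 + 2*0.0 + 3.0*|0.0| = 0.0


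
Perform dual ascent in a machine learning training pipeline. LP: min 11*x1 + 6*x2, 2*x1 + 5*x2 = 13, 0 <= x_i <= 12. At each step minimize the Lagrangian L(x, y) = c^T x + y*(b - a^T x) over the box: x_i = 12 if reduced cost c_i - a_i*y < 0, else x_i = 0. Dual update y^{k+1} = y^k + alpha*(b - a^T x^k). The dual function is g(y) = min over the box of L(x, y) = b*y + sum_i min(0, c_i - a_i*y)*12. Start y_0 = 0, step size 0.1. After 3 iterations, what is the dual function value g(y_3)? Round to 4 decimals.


Dual ascent for LP: min 11*x1 + 6*x2, 2*x1 + 5*x2 = 13, 0 <= x_i <= 12
Step 1: y^k = 0.0, reduced costs: (11.0, 6.0)
  x^k = (0.0, 0.0), subgradient = b - a^T x = 13.0
  y^{k+1} = 0.0 + 0.1*13.0 = 1.3
Step 2: y^k = 1.3, reduced costs: (8.4, -0.5)
  x^k = (0.0, 12.0), subgradient = b - a^T x = -47.0
  y^{k+1} = 1.3 + 0.1*-47.0 = -3.4
Step 3: y^k = -3.4, reduced costs: (17.8, 23.0)
  x^k = (0.0, 0.0), subgradient = b - a^T x = 13.0
  y^{k+1} = -3.4 + 0.1*13.0 = -2.1
Dual objective at y_3 = -2.1: reduced costs (15.2, 16.5), box minimizer x = (0.0, 0.0)
g(y_3) = b*y + (c1 - a1*y)*x1 + (c2 - a2*y)*x2 = 13*(-2.1) + 15.2*0.0 + 16.5*0.0 = -27.3 + 0.0 + 0.0 = -27.3


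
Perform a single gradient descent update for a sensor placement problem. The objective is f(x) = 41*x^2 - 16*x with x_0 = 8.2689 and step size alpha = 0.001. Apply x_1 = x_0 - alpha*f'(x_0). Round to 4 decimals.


We compute the gradient at x_0 and apply the update.
f'(x) = 82*x - 16
f'(8.2689) = 82*8.2689 - 16 = 662.0498
x_1 = 8.2689 - 0.001*662.0498 = 7.6069


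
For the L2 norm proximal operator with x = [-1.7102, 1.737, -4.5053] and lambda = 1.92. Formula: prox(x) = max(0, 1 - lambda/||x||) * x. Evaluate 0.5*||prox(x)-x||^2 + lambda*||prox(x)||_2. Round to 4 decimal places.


Step 1: Compute ||x||.
||x|| = 5.1225
Step 2: Compute scaling factor.
scale = max(0, 1 - 1.92/5.1225) = 0.6252
Step 3: prox(x) = [-1.0692, 1.0859, -2.8166]
||prox(x)|| = 3.2025
Step 4: Proximal objective.
0.5*||prox-x||^2 = 1.8432
lambda*||prox|| = 6.1488
Total = 7.9919


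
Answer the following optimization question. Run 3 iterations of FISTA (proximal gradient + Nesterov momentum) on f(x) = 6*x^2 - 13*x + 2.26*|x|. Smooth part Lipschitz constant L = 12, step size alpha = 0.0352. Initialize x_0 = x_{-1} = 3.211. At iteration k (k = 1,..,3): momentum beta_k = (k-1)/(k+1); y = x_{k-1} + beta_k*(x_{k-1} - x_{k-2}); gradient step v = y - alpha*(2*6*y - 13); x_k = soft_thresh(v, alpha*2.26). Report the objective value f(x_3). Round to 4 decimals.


FISTA on f(x) = 6*x^2 - 13*x + 2.26*|x|
L = 12, alpha = 0.0352
Iteration 1: beta = 0.0, y = 3.211 + 0.0*(3.211 - 3.211) = 3.211
  grad(y) = 25.532, v = y - alpha*grad = 2.3123
  prox(v) = soft_thresh(2.3123, 0.0796) = 2.2327
Iteration 2: beta = 0.3333, y = 2.2327 + 0.3333*(2.2327 - 3.211) = 1.9066
  grad(y) = 9.8795, v = y - alpha*grad = 1.5589
  prox(v) = soft_thresh(1.5589, 0.0796) = 1.4793
Iteration 3: beta = 0.5, y = 1.4793 + 0.5*(1.4793 - 2.2327) = 1.1026
  grad(y) = 0.2314, v = y - alpha*grad = 1.0945
  prox(v) = soft_thresh(1.0945, 0.0796) = 1.0149
f(x_3) = 6*1.0149^2 - 13*1.0149 + 2.26*|1.0149| = -4.7199


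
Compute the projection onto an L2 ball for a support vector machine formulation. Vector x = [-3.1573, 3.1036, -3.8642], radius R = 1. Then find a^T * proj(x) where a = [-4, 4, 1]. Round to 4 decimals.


Step 1: Compute ||x|| (intermediates to 6 decimals).
||x|| = sqrt((-3.1573)^2 + 3.1036^2 + (-3.8642)^2) = 5.876472
Step 2: Project.
Since ||x|| > R, scale = R/||x|| = 1/5.876472 = 0.17017, proj(x) = scale * x
proj(x) = [-0.537278, 0.52814, -0.657571]
Step 3: Dot product.
a^T * proj(x) = -4*(-0.537278) + 4*0.52814 + 1*(-0.657571) = 3.6041


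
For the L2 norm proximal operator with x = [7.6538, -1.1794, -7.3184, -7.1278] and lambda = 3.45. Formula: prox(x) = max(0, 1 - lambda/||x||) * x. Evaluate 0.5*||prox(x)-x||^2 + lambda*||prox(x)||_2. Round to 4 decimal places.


Step 1: Compute ||x||.
||x|| = 12.8194
Step 2: Compute scaling factor.
scale = max(0, 1 - 3.45/12.8194) = 0.7309
Step 3: prox(x) = [5.594, -0.862, -5.3488, -5.2095]
||prox(x)|| = 9.3694
Step 4: Proximal objective.
0.5*||prox-x||^2 = 5.9513
lambda*||prox|| = 32.3244
Total = 38.2756


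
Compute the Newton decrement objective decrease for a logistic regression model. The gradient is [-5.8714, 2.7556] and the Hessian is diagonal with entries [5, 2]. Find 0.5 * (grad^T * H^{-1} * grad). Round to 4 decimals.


Step 1: H is diagonal, so H^(-1) * g = [-1.1743, 1.3778].
Step 2: g^T H^(-1) g = sum_i g_i^2 / H_ii
  = (-5.8714)^2/5 + (2.7556)^2/2
  = 6.8947 + 3.7967 = 10.6913
Step 3: Objective decrease = 0.5 * g^T H^(-1) g = 5.3457


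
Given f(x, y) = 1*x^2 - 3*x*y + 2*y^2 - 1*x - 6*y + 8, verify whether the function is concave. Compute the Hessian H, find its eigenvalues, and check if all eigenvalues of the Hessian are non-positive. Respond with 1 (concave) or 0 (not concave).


The Hessian of f(x,y) = 1*x^2 - 3*x*y + 2*y^2 - 1*x - 6*y + 8 is:
H = [[2, -3], [-3, 4]]
Trace = 2 + 4 = 6
Determinant = 2*4 - (-3)^2 = -1
Discriminant = (6)^2 - 4*-1 = 40.0
Eigenvalues: lambda_1 = -0.1623, lambda_2 = 6.1623
The function is not concave.

0


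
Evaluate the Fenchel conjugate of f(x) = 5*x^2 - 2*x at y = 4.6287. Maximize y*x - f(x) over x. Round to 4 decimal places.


f*(y) = sup_x {y*x - a*x^2 - b*x} = sup_x {(y-b)*x - a*x^2}
FOC: (y - b) - 2a*x = 0 => x* = (y - b)/(2a)
x* = (4.6287 + 2)/(2*5) = 0.6629
f*(4.6287) = (y-b)^2/(4a) = (4.6287 + 2)^2/(4*5)
= 43.9397/20 = 2.197


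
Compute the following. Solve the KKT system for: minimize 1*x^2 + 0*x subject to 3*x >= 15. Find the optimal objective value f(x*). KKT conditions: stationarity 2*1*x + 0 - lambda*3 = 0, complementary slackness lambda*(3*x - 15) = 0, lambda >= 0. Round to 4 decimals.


Step 1: Try lambda = 0 (constraint inactive).
x_unc = 0/(2*1) = 0.0
Check: 3*0.0 = 0.0 < 15 -- violated!
Step 2: Constraint must be active: 3*x = 15
x* = 15/3 = 5.0
lambda = (2*1*5.0 + 0)/3 = 3.3333
Step 3: Compute optimal value.
f(x*) = 1*5.0^2 + 0*5.0 = 25.0


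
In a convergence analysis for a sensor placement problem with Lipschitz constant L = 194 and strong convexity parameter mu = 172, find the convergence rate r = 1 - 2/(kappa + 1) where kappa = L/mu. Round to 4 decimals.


Step 1: Compute the condition number.
kappa = L/mu = 194/172 = 1.1279
Step 2: Compute the convergence rate.
r = 1 - 2/(kappa + 1) = 1 - 2*mu/(L + mu) = (L - mu)/(L + mu) = 22/366 = 0.0601


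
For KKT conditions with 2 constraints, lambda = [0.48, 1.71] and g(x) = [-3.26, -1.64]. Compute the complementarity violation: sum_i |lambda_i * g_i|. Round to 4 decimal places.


KKT complementary slackness check:
lambda_1 * g_1 = 0.48 * -3.26 = -1.5648
lambda_2 * g_2 = 1.71 * -1.64 = -2.8044
Total violation = 1.5648 + 2.8044 = 4.3692


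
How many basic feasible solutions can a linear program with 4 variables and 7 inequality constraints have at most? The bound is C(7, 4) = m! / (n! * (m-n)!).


Each vertex corresponds to some choice of n active constraints out of m, so the number of vertices is at most C(m, n) = m! / (n!(m-n)!).
m = 7, n = 4
Numerator: 7 * 6 * 5 * 4
Denominator: 4! = 24
C(7, 4) = 35


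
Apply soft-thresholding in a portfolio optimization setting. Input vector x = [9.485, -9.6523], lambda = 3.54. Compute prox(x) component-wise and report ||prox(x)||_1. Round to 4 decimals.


Soft-thresholding with lambda = 3.54:
prox(9.485) = sign(9.485)*max(|9.485| - 3.54, 0) = 5.945
prox(-9.6523) = sign(-9.6523)*max(|-9.6523| - 3.54, 0) = -6.1123
prox(x) = [5.945, -6.1123]
||prox(x)||_1 = 5.945 + 6.1123 = 12.0573


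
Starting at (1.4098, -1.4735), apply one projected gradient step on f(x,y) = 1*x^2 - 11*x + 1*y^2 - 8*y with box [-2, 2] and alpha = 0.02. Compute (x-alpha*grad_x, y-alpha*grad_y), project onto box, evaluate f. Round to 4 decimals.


Step 1: Compute gradient at (1.4098, -1.4735).
grad_x = 2*1*1.4098 - 11 = -8.1804
grad_y = 2*1*-1.4735 - 8 = -10.947
Step 2: Gradient step.
x_raw = 1.4098 - 0.02*-8.1804 = 1.5734
y_raw = -1.4735 - 0.02*-10.947 = -1.2546
Step 3: Project onto [-2, 2].
x_proj = clip(1.5734) = 1.5734
y_proj = clip(-1.2546) = -1.2546
Step 4: Evaluate f.
f(1.5734, -1.2546) = -3.2215


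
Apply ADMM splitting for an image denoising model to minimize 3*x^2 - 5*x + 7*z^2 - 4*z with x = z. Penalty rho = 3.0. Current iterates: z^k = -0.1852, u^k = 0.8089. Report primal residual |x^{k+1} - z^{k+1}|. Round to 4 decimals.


ADMM iteration with rho = 3.0, z^k = -0.1852, u^k = 0.8089
Step 1: x-update.
Minimize 3*x^2 - 5*x + (3.0/2)*(x + 0.1852 + 0.8089)^2
FOC: (2*3 + 3.0)*x = 5 + 3.0*(-0.1852 - 0.8089)
x^{k+1} = 0.2242
Step 2: z-update.
Minimize 7*z^2 - 4*z + (3.0/2)*(0.2242 - z + 0.8089)^2
FOC: (2*7 + 3.0)*z = 4 + 3.0*(0.2242 + 0.8089)
z^{k+1} = 0.4176
Step 3: u-update.
u^{k+1} = 0.8089 + 0.2242 - 0.4176 = 0.6155
Step 4: Primal residual = |0.2242 - 0.4176| = 0.1934


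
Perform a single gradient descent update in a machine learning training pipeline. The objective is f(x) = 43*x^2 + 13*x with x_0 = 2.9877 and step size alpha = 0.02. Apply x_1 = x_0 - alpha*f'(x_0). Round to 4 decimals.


We compute the gradient at x_0 and apply the update.
f'(x) = 86*x + 13
f'(2.9877) = 86*2.9877 + 13 = 269.9422
x_1 = 2.9877 - 0.02*269.9422 = -2.4111


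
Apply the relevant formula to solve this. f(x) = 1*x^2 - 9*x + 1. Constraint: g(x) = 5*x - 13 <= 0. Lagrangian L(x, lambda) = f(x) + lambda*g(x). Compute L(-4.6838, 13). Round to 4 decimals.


Step 1: Evaluate f(x).
f(-4.6838) = 1*(-4.6838)^2 - 9*(-4.6838) + 1 = 65.0922
Step 2: Evaluate g(x).
g(-4.6838) = 5*-4.6838 - 13 = -36.419
Step 3: Compute Lagrangian.
L = 65.0922 + 13*-36.419 = -408.3548


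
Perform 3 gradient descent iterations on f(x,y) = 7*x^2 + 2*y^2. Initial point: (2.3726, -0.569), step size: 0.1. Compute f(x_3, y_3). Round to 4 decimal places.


Gradient descent on f(x,y) = 7*x^2 + 2*y^2.
Starting point: (2.3726, -0.569), alpha = 0.1
Step 1: grad_x = 2*7*2.3726 = 33.2164, grad_y = 2*2*-0.569 = -2.276
  x_1 = 2.3726 - 0.1*33.2164 = -0.949
  y_1 = -0.569 - 0.1*-2.276 = -0.3414
Step 2: grad_x = 2*7*-0.949 = -13.2866, grad_y = 2*2*-0.3414 = -1.3656
  x_2 = -0.949 - 0.1*-13.2866 = 0.3796
  y_2 = -0.3414 - 0.1*-1.3656 = -0.2048
Step 3: grad_x = 2*7*0.3796 = 5.3146, grad_y = 2*2*-0.2048 = -0.8194
  x_3 = 0.3796 - 0.1*5.3146 = -0.1518
  y_3 = -0.2048 - 0.1*-0.8194 = -0.1229
f(-0.1518, -0.1229) = 7*(-0.1518)^2 + 2*(-0.1229)^2 = 0.1916


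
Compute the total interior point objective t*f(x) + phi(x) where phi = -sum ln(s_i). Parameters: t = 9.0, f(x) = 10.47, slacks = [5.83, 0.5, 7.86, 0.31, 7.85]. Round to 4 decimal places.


Step 1: Compute log-barrier.
ln values: [1.763, -0.6931, 2.0618, -1.1712, 2.0605]
phi = -(1.763 - 0.6931 + 2.0618 - 1.1712 + 2.0605) = -4.021
Step 2: Compute augmented objective.
t*f(x) = 9.0*10.47 = 94.23
Total = 94.23 - 4.021 = 90.209


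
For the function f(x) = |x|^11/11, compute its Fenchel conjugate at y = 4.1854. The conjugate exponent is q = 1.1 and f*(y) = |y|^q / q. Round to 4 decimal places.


The conjugate exponent q satisfies 1/p + 1/q = 1.
p = 11, so q = 11/(11 - 1) = 1.1
|y|^q = 4.1854^1.1 = 4.8296
f*(4.1854) = 4.8296 / 1.1 = 4.3905


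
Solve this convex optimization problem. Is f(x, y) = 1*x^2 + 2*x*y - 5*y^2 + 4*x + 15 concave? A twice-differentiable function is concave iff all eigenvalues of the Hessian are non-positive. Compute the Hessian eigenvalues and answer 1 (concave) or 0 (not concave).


The Hessian of f(x,y) = 1*x^2 + 2*x*y - 5*y^2 + 4*x + 15 is:
H = [[2, 2], [2, -10]]
Trace = 2 - 10 = -8
Determinant = 2*-10 - (2)^2 = -24
Discriminant = (-8)^2 - 4*-24 = 160.0
Eigenvalues: lambda_1 = -10.3246, lambda_2 = 2.3246
The function is not concave.

0


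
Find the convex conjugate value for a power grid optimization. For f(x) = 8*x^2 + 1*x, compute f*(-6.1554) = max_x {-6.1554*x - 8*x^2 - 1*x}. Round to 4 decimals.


f*(y) = sup_x {y*x - a*x^2 - b*x} = sup_x {(y-b)*x - a*x^2}
FOC: (y - b) - 2a*x = 0 => x* = (y - b)/(2a)
x* = (-6.1554 - 1)/(2*8) = -0.4472
f*(-6.1554) = (y-b)^2/(4a) = (-6.1554 - 1)^2/(4*8)
= 51.1997/32 = 1.6


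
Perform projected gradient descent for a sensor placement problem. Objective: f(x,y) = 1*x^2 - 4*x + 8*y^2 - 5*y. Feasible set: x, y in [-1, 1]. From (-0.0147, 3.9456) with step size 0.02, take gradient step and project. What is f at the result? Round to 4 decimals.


Step 1: Compute gradient at (-0.0147, 3.9456).
grad_x = 2*1*-0.0147 - 4 = -4.0294
grad_y = 2*8*3.9456 - 5 = 58.1296
Step 2: Gradient step.
x_raw = -0.0147 - 0.02*-4.0294 = 0.0659
y_raw = 3.9456 - 0.02*58.1296 = 2.783
Step 3: Project onto [-1, 1].
x_proj = clip(0.0659) = 0.0659
y_proj = clip(2.783) = 1.0
Step 4: Evaluate f.
f(0.0659, 1.0) = 2.7408


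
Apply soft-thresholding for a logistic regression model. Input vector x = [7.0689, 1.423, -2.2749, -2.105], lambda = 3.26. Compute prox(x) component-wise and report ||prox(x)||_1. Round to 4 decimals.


Soft-thresholding with lambda = 3.26:
prox(7.0689) = sign(7.0689)*max(|7.0689| - 3.26, 0) = 3.8089
prox(1.423) = sign(1.423)*max(|1.423| - 3.26, 0) = 0.0
prox(-2.2749) = sign(-2.2749)*max(|-2.2749| - 3.26, 0) = 0.0
prox(-2.105) = sign(-2.105)*max(|-2.105| - 3.26, 0) = 0.0
prox(x) = [3.8089, 0.0, 0.0, 0.0]
||prox(x)||_1 = 3.8089 + 0.0 + 0.0 + 0.0 = 3.8089


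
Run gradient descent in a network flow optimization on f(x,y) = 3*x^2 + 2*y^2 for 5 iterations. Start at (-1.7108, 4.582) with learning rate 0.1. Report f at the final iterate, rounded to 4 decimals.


Gradient descent on f(x,y) = 3*x^2 + 2*y^2.
Starting point: (-1.7108, 4.582), alpha = 0.1
Step 1: grad_x = 2*3*-1.7108 = -10.2648, grad_y = 2*2*4.582 = 18.328
  x_1 = -1.7108 - 0.1*-10.2648 = -0.6843
  y_1 = 4.582 - 0.1*18.328 = 2.7492
Step 2: grad_x = 2*3*-0.6843 = -4.1059, grad_y = 2*2*2.7492 = 10.9968
  x_2 = -0.6843 - 0.1*-4.1059 = -0.2737
  y_2 = 2.7492 - 0.1*10.9968 = 1.6495
Step 3: grad_x = 2*3*-0.2737 = -1.6424, grad_y = 2*2*1.6495 = 6.5981
  x_3 = -0.2737 - 0.1*-1.6424 = -0.1095
  y_3 = 1.6495 - 0.1*6.5981 = 0.9897
Step 4: grad_x = 2*3*-0.1095 = -0.6569, grad_y = 2*2*0.9897 = 3.9588
  x_4 = -0.1095 - 0.1*-0.6569 = -0.0438
  y_4 = 0.9897 - 0.1*3.9588 = 0.5938
Step 5: grad_x = 2*3*-0.0438 = -0.2628, grad_y = 2*2*0.5938 = 2.3753
  x_5 = -0.0438 - 0.1*-0.2628 = -0.0175
  y_5 = 0.5938 - 0.1*2.3753 = 0.3563
f(-0.0175, 0.3563) = 3*(-0.0175)^2 + 2*0.3563^2 = 0.2548


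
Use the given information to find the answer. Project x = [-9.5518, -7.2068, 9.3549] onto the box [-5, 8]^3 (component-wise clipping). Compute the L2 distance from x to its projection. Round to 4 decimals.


Project each component onto [-5, 8].
clip(-9.5518) = -5.0, clip(-7.2068) = -5.0, clip(9.3549) = 8.0
Projection = [-5.0, -5.0, 8.0]
Squared diffs: [20.7189, 4.87, 1.8358]
Distance = sqrt(27.4247) = 5.2369


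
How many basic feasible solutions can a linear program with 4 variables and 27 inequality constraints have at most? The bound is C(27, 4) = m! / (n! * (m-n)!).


Each vertex corresponds to some choice of n active constraints out of m, so the number of vertices is at most C(m, n) = m! / (n!(m-n)!).
m = 27, n = 4
Numerator: 27 * 26 * 25 * 24
Denominator: 4! = 24
C(27, 4) = 17550


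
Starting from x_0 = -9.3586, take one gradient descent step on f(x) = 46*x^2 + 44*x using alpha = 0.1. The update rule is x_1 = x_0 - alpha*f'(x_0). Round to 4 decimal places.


We compute the gradient at x_0 and apply the update.
f'(x) = 92*x + 44
f'(-9.3586) = 92*-9.3586 + 44 = -816.9912
x_1 = -9.3586 - 0.1*-816.9912 = 72.3405


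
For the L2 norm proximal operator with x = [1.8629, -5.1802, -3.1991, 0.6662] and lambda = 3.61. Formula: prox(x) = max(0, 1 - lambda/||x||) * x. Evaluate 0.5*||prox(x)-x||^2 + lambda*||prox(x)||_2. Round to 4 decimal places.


Step 1: Compute ||x||.
||x|| = 6.4018
Step 2: Compute scaling factor.
scale = max(0, 1 - 3.61/6.4018) = 0.4361
Step 3: prox(x) = [0.8124, -2.2591, -1.3951, 0.2905]
||prox(x)|| = 2.7918
Step 4: Proximal objective.
0.5*||prox-x||^2 = 6.5161
lambda*||prox|| = 10.0784
Total = 16.5944


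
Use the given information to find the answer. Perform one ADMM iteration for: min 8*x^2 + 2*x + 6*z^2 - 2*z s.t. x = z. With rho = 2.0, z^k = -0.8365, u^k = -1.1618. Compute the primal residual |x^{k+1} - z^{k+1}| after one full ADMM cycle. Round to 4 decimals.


ADMM iteration with rho = 2.0, z^k = -0.8365, u^k = -1.1618
Step 1: x-update.
Minimize 8*x^2 + 2*x + (2.0/2)*(x + 0.8365 - 1.1618)^2
FOC: (2*8 + 2.0)*x = -2 + 2.0*(-0.8365 + 1.1618)
x^{k+1} = -0.075
Step 2: z-update.
Minimize 6*z^2 - 2*z + (2.0/2)*(-0.075 - z - 1.1618)^2
FOC: (2*6 + 2.0)*z = 2 + 2.0*(-0.075 - 1.1618)
z^{k+1} = -0.0338
Step 3: u-update.
u^{k+1} = -1.1618 - 0.075 + 0.0338 = -1.2029
Step 4: Primal residual = |-0.075 + 0.0338| = 0.0411


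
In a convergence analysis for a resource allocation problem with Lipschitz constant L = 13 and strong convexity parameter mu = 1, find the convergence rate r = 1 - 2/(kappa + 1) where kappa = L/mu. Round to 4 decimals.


Step 1: Compute the condition number.
kappa = L/mu = 13/1 = 13.0
Step 2: Compute the convergence rate.
r = 1 - 2/(kappa + 1) = 1 - 2*mu/(L + mu) = (L - mu)/(L + mu) = 12/14 = 0.8571


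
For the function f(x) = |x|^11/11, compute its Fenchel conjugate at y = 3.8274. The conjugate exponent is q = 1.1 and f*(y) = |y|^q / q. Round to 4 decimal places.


The conjugate exponent q satisfies 1/p + 1/q = 1.
p = 11, so q = 11/(11 - 1) = 1.1
|y|^q = 3.8274^1.1 = 4.3772
f*(3.8274) = 4.3772 / 1.1 = 3.9793


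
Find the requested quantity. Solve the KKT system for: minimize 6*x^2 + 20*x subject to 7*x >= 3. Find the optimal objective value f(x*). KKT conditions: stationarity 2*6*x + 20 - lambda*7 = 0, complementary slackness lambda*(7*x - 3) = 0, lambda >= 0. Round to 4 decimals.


Step 1: Try lambda = 0 (constraint inactive).
x_unc = -20/(2*6) = -1.6667
Check: 7*-1.6667 = -11.6669 < 3 -- violated!
Step 2: Constraint must be active: 7*x = 3
x* = 3/7 = 0.4286 (rounded; the exact value 3/7 is used below)
lambda = (2*6*(3/7) + 20)/7 = 3.5918
Step 3: Compute optimal value.
f(x*) = 6*(3/7)^2 + 20*(3/7) = 9.6735


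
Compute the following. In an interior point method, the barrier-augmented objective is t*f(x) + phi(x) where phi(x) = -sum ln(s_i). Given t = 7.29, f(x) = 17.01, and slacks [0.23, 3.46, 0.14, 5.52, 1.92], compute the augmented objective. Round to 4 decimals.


Step 1: Compute log-barrier.
ln values: [-1.4697, 1.2413, -1.9661, 1.7084, 0.6523]
phi = -(-1.4697 + 1.2413 - 1.9661 + 1.7084 + 0.6523) = -0.1662
Step 2: Compute augmented objective.
t*f(x) = 7.29*17.01 = 124.0029
Total = 124.0029 - 0.1662 = 123.8367


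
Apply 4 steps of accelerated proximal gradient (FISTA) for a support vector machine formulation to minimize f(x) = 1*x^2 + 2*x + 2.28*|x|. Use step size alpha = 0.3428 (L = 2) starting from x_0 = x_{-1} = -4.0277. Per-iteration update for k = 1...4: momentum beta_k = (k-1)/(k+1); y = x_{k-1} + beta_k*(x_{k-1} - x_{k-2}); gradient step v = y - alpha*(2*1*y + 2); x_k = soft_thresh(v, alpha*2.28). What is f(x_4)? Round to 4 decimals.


FISTA on f(x) = 1*x^2 + 2*x + 2.28*|x|
L = 2, alpha = 0.3428
Iteration 1: beta = 0.0, y = -4.0277 + 0.0*(-4.0277 + 4.0277) = -4.0277
  grad(y) = -6.0554, v = y - alpha*grad = -1.9519
  prox(v) = soft_thresh(-1.9519, 0.7816) = -1.1703
Iteration 2: beta = 0.3333, y = -1.1703 + 0.3333*(-1.1703 + 4.0277) = -0.2179
  grad(y) = 1.5643, v = y - alpha*grad = -0.7541
  prox(v) = soft_thresh(-0.7541, 0.7816) = 0.0
Iteration 3: beta = 0.5, y = 0.0 + 0.5*(0.0 + 1.1703) = 0.5852
  grad(y) = 3.1703, v = y - alpha*grad = -0.5016
  prox(v) = soft_thresh(-0.5016, 0.7816) = 0.0
Iteration 4: beta = 0.6, y = 0.0 + 0.6*(0.0 - 0.0) = 0.0
  grad(y) = 2.0, v = y - alpha*grad = -0.6856
  prox(v) = soft_thresh(-0.6856, 0.7816) = 0.0
f(x_4) = 1*0.0^2 + 2*0.0 + 2.28*|0.0| = 0.0


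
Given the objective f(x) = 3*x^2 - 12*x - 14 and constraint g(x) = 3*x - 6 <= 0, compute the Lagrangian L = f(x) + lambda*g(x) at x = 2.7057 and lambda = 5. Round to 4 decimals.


Step 1: Evaluate f(x).
f(2.7057) = 3*2.7057^2 - 12*2.7057 - 14 = -24.506
Step 2: Evaluate g(x).
g(2.7057) = 3*2.7057 - 6 = 2.1171
Step 3: Compute Lagrangian.
L = -24.506 + 5*2.1171 = -13.9205
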